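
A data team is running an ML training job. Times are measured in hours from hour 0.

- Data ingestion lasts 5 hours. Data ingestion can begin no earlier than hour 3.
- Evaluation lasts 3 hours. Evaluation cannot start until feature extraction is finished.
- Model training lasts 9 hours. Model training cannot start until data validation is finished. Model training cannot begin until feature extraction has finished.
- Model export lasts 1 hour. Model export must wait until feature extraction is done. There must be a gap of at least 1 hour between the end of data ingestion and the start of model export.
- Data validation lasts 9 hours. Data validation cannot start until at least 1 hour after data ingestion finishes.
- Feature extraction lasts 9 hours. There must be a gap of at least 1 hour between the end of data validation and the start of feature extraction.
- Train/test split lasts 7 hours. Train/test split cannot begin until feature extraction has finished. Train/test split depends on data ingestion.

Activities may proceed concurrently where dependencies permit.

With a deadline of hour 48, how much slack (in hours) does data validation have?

Data ingestion cannot begin until its own release at hour 3. It runs from hour 3 to 3 + 5 = hour 8.
Data validation cannot begin until data ingestion (finishes hour 8, plus 1-hour gap → hour 9). It runs from hour 9 to 9 + 9 = hour 18.

Working backward from the deadline:
Train/test split has no dependents, so it just needs to finish by hour 48. Starting by 48 − 7 = hour 41 achieves that.
To finish by hour 48, model training (duration 9) must start no later than hour 39.
Evaluation has no dependents, so it just needs to finish by hour 48. Starting by 48 − 3 = hour 45 achieves that.
Model export must finish by hour 48; it takes 1 hour, so it must start by 48 − 1 = hour 47.
Feature extraction feeds train/test split (must start by hour 41); model training (must start by hour 39); evaluation (must start by hour 45); model export (must start by hour 47). Taking the minimum, feature extraction must finish by hour 39 and start by 39 − 9 = hour 30.
For data validation: feature extraction (must start by hour 30, minus 1-hour gap → hour 29); model training (must start by hour 39). The most restrictive is hour 29; with a 9-hour duration, data validation must start by hour 20.
So data validation can start as early as hour 9 and as late as hour 20, giving 20 − 9 = 11 hours of slack.

11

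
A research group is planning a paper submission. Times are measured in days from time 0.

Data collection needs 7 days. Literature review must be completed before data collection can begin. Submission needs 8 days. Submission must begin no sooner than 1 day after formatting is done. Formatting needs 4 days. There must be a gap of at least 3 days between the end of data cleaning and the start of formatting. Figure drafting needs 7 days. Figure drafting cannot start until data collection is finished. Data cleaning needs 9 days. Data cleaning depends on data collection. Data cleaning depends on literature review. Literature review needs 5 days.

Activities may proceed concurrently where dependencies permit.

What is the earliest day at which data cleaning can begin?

Literature review has no prerequisites, so it starts at day 0 and finishes at day 5.
After literature review (finishes day 5), data collection can start at day 5 and finishes at day 12.
Data cleaning waits on data collection (finishes day 12); literature review (finishes day 5). The latest of these is day 12, which is the earliest data cleaning can start.

12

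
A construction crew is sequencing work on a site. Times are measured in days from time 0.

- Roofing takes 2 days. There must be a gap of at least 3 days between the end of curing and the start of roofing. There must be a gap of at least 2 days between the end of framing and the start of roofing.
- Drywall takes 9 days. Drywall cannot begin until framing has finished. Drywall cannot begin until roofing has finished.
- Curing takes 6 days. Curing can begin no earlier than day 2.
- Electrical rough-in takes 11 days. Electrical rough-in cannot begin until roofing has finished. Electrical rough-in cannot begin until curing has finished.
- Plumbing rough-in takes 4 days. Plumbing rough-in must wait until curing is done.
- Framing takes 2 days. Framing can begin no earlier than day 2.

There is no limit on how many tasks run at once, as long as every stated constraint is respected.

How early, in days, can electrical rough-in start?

Framing cannot begin until its own release at day 2. It runs from day 2 to 2 + 2 = day 4.
After its own release at day 2, curing can start at day 2 and finishes at day 8.
Roofing cannot start until curing (finishes day 8, plus 3-day gap → day 11); framing (finishes day 4, plus 2-day gap → day 6). The controlling bound is day 11, so roofing finishes at 11 + 2 = day 13.
Electrical rough-in waits on roofing (finishes day 13); curing (finishes day 8). The latest of these is day 13, which is the earliest electrical rough-in can start.

13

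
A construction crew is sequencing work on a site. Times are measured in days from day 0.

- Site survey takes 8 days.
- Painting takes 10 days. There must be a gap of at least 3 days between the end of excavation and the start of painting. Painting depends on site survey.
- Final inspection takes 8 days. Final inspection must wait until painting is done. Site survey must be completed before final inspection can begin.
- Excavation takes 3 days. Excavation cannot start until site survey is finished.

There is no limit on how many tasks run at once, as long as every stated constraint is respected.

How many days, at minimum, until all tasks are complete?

Site survey has no prerequisites, so it starts at day 0 and finishes at day 8.
Excavation waits on site survey (finishes day 8), so it starts at day 8 and finishes at 8 + 3 = day 11.
Painting cannot start until excavation (finishes day 11, plus 3-day gap → day 14); site survey (finishes day 8). The controlling bound is day 14, so painting finishes at 14 + 10 = day 24.
Final inspection needs all of painting (finishes day 24); site survey (finishes day 8). That puts its earliest start at day 24; it finishes at 24 + 8 = day 32.
All tasks are finished once the last one completes. Finish times: Site survey at 8, Excavation at 11, Painting at 24, Final inspection at 32. The latest is day 32.

32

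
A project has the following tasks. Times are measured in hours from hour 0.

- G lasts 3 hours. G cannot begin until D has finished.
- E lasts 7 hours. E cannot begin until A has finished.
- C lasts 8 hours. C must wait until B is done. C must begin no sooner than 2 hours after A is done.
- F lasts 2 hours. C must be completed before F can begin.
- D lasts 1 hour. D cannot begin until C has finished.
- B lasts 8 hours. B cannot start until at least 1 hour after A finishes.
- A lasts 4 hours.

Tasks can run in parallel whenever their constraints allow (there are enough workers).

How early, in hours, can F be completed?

23

A can start immediately at hour 0; it finishes at hour 4.
B cannot begin until A (finishes hour 4, plus 1-hour gap → hour 5). It runs from hour 5 to 5 + 8 = hour 13.
C has to wait for B (finishes hour 13); A (finishes hour 4, plus 2-hour gap → hour 6). The latest of these is hour 13, so C runs hour 13 to 13 + 8 = hour 21.
F cannot begin until C (finishes hour 21). It runs from hour 21 to 21 + 2 = hour 23.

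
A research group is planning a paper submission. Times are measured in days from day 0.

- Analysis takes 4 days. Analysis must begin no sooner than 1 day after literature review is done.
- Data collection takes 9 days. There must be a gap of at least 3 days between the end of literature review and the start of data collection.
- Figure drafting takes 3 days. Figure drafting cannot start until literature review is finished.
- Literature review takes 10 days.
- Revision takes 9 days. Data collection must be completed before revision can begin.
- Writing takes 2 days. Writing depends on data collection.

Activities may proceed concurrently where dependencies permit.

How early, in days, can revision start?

Literature review has no prerequisites, so it starts at day 0 and finishes at day 10.
After literature review (finishes day 10, plus 3-day gap → day 13), data collection can start at day 13 and finishes at day 22.
Revision waits on data collection (finishes day 22), so the earliest it can start is day 22.

22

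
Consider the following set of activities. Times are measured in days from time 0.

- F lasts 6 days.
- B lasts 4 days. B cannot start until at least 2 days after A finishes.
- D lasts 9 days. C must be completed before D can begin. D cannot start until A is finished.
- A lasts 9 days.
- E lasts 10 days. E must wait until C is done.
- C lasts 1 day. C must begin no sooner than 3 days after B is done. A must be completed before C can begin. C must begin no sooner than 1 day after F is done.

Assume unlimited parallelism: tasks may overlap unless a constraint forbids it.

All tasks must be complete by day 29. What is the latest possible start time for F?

11

Nothing follows D; the deadline of day 29 is its only limit. It must start by 29 − 9 = day 20.
E must finish by day 29; it takes 10 days, so it must start by 29 − 10 = day 19.
For C: D (must start by day 20); E (must start by day 19). The most restrictive is day 19; with a 1-day duration, C must start by day 18.
F must finish before C (must start by day 18, minus 1-day gap → day 17). With a 6-day duration, F must start by 17 − 6 = day 11.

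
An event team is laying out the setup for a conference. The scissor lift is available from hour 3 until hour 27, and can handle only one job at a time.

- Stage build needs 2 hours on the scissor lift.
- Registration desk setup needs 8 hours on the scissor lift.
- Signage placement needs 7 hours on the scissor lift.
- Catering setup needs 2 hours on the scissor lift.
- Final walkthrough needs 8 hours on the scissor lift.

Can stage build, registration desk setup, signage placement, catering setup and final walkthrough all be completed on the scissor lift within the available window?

The scissor lift window is 27 − 3 = 24 hours.
Running back to back, the jobs need 2 + 8 + 7 + 2 + 8 = 27 hours on the scissor lift.
Since 27 > 24, they cannot all fit.

No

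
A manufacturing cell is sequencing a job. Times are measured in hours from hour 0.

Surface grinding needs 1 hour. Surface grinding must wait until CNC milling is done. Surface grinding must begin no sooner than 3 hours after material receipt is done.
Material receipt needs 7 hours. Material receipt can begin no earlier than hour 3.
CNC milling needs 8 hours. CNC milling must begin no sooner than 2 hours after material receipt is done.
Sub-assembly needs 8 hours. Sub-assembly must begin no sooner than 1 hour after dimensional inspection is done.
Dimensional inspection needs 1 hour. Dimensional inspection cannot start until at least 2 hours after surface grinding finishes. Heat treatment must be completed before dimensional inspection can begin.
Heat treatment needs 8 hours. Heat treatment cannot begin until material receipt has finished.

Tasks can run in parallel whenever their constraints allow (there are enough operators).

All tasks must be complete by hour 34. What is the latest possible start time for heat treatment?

16

To finish by hour 34, sub-assembly (duration 8) must start no later than hour 26.
Dimensional inspection has to be done before sub-assembly (must start by hour 26, minus 1-hour gap → hour 25). That means finishing by hour 25, i.e. starting by 25 − 1 = hour 24.
Heat treatment has to be done before dimensional inspection (must start by hour 24). That means finishing by hour 24, i.e. starting by 24 − 8 = hour 16.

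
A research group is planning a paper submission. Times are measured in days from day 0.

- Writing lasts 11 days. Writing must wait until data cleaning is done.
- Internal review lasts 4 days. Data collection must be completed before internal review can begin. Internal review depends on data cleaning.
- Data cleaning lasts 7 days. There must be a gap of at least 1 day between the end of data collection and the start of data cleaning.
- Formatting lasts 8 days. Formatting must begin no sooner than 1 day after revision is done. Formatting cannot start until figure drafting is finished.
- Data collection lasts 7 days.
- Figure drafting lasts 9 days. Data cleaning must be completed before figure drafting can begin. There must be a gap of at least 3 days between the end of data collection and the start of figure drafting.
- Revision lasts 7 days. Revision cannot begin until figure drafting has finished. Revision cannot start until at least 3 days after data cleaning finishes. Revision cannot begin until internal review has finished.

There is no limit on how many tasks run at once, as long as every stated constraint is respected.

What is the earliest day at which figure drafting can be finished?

24

Data collection has no prerequisites, so it starts at day 0 and finishes at day 7.
After data collection (finishes day 7, plus 1-day gap → day 8), data cleaning can start at day 8 and finishes at day 15.
Figure drafting cannot start until data cleaning (finishes day 15); data collection (finishes day 7, plus 3-day gap → day 10). The controlling bound is day 15, so figure drafting finishes at 15 + 9 = day 24.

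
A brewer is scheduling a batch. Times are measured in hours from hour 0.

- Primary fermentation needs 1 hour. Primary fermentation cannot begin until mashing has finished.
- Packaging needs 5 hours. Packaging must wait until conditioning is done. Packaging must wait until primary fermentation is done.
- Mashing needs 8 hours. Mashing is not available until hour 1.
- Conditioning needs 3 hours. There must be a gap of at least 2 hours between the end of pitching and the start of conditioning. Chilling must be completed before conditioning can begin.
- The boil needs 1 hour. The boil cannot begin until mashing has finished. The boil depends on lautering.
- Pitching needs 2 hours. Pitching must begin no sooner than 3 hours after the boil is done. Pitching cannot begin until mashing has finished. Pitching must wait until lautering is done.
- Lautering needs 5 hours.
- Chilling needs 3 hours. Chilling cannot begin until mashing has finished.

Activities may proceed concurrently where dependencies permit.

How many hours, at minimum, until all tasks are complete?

25

Lautering can start immediately at hour 0; it finishes at hour 5.
After its own release at hour 1, mashing can start at hour 1 and finishes at hour 9.
After mashing (finishes hour 9), primary fermentation can start at hour 9 and finishes at hour 10.
Chilling cannot begin until mashing (finishes hour 9). It runs from hour 9 to 9 + 3 = hour 12.
The boil has to wait for mashing (finishes hour 9); lautering (finishes hour 5). The latest of these is hour 9, so the boil runs hour 9 to 9 + 1 = hour 10.
Pitching has to wait for the boil (finishes hour 10, plus 3-hour gap → hour 13); mashing (finishes hour 9); lautering (finishes hour 5). The latest of these is hour 13, so pitching runs hour 13 to 13 + 2 = hour 15.
Conditioning has to wait for pitching (finishes hour 15, plus 2-hour gap → hour 17); chilling (finishes hour 12). The latest of these is hour 17, so conditioning runs hour 17 to 17 + 3 = hour 20.
Packaging needs all of conditioning (finishes hour 20); primary fermentation (finishes hour 10). That puts its earliest start at hour 20; it finishes at 20 + 5 = hour 25.
All tasks are finished once the last one completes. Finish times: Mashing at 9, Lautering at 5, The boil at 10, Chilling at 12, Pitching at 15, Primary fermentation at 10, Conditioning at 20, Packaging at 25. The latest is hour 25.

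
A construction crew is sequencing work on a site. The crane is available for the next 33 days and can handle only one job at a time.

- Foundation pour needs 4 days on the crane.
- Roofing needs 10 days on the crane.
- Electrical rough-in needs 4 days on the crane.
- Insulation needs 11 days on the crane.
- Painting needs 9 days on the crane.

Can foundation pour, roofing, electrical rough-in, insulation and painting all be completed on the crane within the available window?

Running back to back, the jobs need 4 + 10 + 4 + 11 + 9 = 38 days on the crane.
Since 38 > 33, they cannot all fit.

No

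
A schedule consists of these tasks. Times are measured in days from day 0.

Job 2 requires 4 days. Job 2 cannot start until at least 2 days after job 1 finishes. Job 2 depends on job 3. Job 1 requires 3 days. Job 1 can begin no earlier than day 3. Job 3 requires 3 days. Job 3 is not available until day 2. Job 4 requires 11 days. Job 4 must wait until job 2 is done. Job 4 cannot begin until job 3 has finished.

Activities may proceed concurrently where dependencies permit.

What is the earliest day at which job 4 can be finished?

Job 3 cannot begin until its own release at day 2. It runs from day 2 to 2 + 3 = day 5.
Job 1 cannot begin until its own release at day 3. It runs from day 3 to 3 + 3 = day 6.
Job 2 cannot start until job 1 (finishes day 6, plus 2-day gap → day 8); job 3 (finishes day 5). The controlling bound is day 8, so job 2 finishes at 8 + 4 = day 12.
Job 4 needs all of job 2 (finishes day 12); job 3 (finishes day 5). That puts its earliest start at day 12; it finishes at 12 + 11 = day 23.

23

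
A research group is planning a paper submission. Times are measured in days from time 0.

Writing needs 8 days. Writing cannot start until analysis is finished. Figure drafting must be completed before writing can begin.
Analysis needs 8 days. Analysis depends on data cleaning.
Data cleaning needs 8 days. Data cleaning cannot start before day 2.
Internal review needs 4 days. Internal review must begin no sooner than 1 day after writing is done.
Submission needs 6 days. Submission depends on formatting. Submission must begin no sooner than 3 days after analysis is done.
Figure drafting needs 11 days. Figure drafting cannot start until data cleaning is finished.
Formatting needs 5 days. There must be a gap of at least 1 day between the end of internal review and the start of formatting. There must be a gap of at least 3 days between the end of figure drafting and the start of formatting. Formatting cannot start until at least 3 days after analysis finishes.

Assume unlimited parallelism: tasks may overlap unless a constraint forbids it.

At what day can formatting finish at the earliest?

40

After its own release at day 2, data cleaning can start at day 2 and finishes at day 10.
Figure drafting waits on data cleaning (finishes day 10), so it starts at day 10 and finishes at 10 + 11 = day 21.
Analysis waits on data cleaning (finishes day 10), so it starts at day 10 and finishes at 10 + 8 = day 18.
For writing: analysis (finishes day 18); figure drafting (finishes day 21). Taking the maximum gives a start of day 21, and it finishes at 21 + 8 = day 29.
After writing (finishes day 29, plus 1-day gap → day 30), internal review can start at day 30 and finishes at day 34.
Formatting has to wait for internal review (finishes day 34, plus 1-day gap → day 35); figure drafting (finishes day 21, plus 3-day gap → day 24); analysis (finishes day 18, plus 3-day gap → day 21). The latest of these is day 35, so formatting runs day 35 to 35 + 5 = day 40.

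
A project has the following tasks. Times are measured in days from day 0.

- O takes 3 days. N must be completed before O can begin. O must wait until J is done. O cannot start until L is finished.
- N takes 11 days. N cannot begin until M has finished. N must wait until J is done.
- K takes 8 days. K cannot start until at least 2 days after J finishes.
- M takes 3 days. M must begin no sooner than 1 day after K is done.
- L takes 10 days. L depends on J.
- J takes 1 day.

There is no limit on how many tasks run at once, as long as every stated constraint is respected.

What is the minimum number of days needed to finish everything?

29

J can start immediately at day 0; it finishes at day 1.
L waits on J (finishes day 1), so it starts at day 1 and finishes at 1 + 10 = day 11.
After J (finishes day 1, plus 2-day gap → day 3), K can start at day 3 and finishes at day 11.
M cannot begin until K (finishes day 11, plus 1-day gap → day 12). It runs from day 12 to 12 + 3 = day 15.
N needs all of M (finishes day 15); J (finishes day 1). That puts its earliest start at day 15; it finishes at 15 + 11 = day 26.
O needs all of N (finishes day 26); J (finishes day 1); L (finishes day 11). That puts its earliest start at day 26; it finishes at 26 + 3 = day 29.
All tasks are finished once the last one completes. Finish times: J at 1, K at 11, L at 11, M at 15, N at 26, O at 29. The latest is day 29.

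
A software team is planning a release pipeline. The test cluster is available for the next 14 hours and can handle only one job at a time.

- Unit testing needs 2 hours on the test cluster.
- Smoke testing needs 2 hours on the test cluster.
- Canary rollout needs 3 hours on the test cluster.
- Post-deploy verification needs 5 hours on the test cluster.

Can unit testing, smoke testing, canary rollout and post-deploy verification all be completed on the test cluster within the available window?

Running back to back, the jobs need 2 + 2 + 3 + 5 = 12 hours on the test cluster.
Since 12 ≤ 14, they fit within the window.

Yes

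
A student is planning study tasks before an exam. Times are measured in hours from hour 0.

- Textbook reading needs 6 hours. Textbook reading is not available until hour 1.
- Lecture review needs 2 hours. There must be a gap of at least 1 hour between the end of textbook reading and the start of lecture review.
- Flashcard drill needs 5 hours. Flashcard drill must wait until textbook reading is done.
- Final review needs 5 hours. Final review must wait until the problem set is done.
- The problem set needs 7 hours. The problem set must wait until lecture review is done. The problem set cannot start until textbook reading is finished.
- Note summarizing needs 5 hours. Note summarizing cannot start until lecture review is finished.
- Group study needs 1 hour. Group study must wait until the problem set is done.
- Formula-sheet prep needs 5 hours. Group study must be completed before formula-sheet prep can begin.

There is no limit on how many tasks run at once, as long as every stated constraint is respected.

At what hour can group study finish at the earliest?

18

Textbook reading waits on its own release at hour 1, so it starts at hour 1 and finishes at 1 + 6 = hour 7.
Lecture review cannot begin until textbook reading (finishes hour 7, plus 1-hour gap → hour 8). It runs from hour 8 to 8 + 2 = hour 10.
For the problem set: lecture review (finishes hour 10); textbook reading (finishes hour 7). Taking the maximum gives a start of hour 10, and it finishes at 10 + 7 = hour 17.
After the problem set (finishes hour 17), group study can start at hour 17 and finishes at hour 18.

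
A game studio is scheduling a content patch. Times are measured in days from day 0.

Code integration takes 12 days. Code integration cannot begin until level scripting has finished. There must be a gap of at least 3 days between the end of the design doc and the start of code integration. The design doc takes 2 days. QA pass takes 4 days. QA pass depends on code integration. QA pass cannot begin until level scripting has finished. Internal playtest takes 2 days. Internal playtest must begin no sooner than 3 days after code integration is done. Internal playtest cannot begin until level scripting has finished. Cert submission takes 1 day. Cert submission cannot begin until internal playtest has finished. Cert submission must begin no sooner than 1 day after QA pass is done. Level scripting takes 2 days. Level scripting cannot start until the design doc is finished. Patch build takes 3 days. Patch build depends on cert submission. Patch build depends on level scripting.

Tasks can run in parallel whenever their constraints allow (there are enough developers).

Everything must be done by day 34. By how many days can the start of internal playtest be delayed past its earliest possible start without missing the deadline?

8

Nothing blocks the design doc, so it runs from day 0 to day 2.
Level scripting waits on the design doc (finishes day 2), so it starts at day 2 and finishes at 2 + 2 = day 4.
For code integration: level scripting (finishes day 4); the design doc (finishes day 2, plus 3-day gap → day 5). Taking the maximum gives a start of day 5, and it finishes at 5 + 12 = day 17.
Internal playtest cannot start until code integration (finishes day 17, plus 3-day gap → day 20); level scripting (finishes day 4). The controlling bound is day 20, so internal playtest finishes at 20 + 2 = day 22.

Working backward from the deadline:
To finish by day 34, patch build (duration 3) must start no later than day 31.
Cert submission must finish before patch build (must start by day 31). With a 1-day duration, cert submission must start by 31 − 1 = day 30.
Internal playtest feeds into cert submission (must start by day 30); so internal playtest must finish by day 30 and therefore start by day 28.
So internal playtest can start as early as day 20 and as late as day 28, giving 28 − 20 = 8 days of slack.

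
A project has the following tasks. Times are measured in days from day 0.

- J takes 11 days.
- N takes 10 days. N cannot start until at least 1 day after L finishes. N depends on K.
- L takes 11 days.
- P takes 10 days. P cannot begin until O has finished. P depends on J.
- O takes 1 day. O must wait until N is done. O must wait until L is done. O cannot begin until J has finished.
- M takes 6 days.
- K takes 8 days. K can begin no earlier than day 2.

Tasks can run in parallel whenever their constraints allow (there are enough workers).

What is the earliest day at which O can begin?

22

L has no prerequisites, so it starts at day 0 and finishes at day 11.
K waits on its own release at day 2, so it starts at day 2 and finishes at 2 + 8 = day 10.
N needs all of L (finishes day 11, plus 1-day gap → day 12); K (finishes day 10). That puts its earliest start at day 12; it finishes at 12 + 10 = day 22.
Nothing blocks J, so it runs from day 0 to day 11.
O waits on N (finishes day 22); L (finishes day 11); J (finishes day 11). The latest of these is day 22, which is the earliest O can start.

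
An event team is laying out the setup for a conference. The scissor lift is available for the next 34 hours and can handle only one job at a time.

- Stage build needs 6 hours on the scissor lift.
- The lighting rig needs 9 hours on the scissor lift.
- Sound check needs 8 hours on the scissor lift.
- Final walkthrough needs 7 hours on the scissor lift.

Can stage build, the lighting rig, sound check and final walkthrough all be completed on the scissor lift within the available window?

Yes

Running back to back, the jobs need 6 + 9 + 8 + 7 = 30 hours on the scissor lift.
Since 30 ≤ 34, they fit within the window.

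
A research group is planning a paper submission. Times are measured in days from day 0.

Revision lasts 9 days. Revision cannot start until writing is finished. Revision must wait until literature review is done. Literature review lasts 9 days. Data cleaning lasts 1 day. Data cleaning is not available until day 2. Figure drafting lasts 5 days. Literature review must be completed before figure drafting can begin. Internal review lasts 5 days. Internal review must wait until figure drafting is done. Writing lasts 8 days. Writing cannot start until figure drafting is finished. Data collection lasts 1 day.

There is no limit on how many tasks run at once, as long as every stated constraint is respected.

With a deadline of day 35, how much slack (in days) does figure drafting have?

Nothing blocks literature review, so it runs from day 0 to day 9.
Figure drafting cannot begin until literature review (finishes day 9). It runs from day 9 to 9 + 5 = day 14.

Working backward from the deadline:
Revision has no dependents, so it just needs to finish by day 35. Starting by 35 − 9 = day 26 achieves that.
Writing feeds into revision (must start by day 26); so writing must finish by day 26 and therefore start by day 18.
Internal review must finish by day 35; it takes 5 days, so it must start by 35 − 5 = day 30.
Figure drafting feeds writing (must start by day 18); internal review (must start by day 30). Taking the minimum, figure drafting must finish by day 18 and start by 18 − 5 = day 13.
So figure drafting can start as early as day 9 and as late as day 13, giving 13 − 9 = 4 days of slack.

4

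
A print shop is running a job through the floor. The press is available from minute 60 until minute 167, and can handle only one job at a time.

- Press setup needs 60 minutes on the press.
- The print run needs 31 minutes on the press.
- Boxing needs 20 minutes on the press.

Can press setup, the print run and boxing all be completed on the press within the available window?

No

The press window is 167 − 60 = 107 minutes.
Running back to back, the jobs need 60 + 31 + 20 = 111 minutes on the press.
Since 111 > 107, they cannot all fit.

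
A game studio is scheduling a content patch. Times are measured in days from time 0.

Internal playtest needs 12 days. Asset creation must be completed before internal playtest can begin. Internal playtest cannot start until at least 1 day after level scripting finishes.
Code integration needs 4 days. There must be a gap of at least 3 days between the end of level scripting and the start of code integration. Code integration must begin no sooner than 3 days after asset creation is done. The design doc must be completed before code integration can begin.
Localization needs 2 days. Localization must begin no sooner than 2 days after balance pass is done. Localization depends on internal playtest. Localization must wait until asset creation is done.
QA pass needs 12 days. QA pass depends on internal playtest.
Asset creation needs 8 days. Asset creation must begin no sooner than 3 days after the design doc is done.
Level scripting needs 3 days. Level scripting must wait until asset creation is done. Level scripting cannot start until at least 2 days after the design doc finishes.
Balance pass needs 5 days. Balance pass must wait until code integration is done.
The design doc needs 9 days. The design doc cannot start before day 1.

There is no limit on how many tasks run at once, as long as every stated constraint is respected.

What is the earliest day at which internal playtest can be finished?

37

The design doc waits on its own release at day 1, so it starts at day 1 and finishes at 1 + 9 = day 10.
Asset creation waits on the design doc (finishes day 10, plus 3-day gap → day 13), so it starts at day 13 and finishes at 13 + 8 = day 21.
Level scripting has to wait for asset creation (finishes day 21); the design doc (finishes day 10, plus 2-day gap → day 12). The latest of these is day 21, so level scripting runs day 21 to 21 + 3 = day 24.
For internal playtest: asset creation (finishes day 21); level scripting (finishes day 24, plus 1-day gap → day 25). Taking the maximum gives a start of day 25, and it finishes at 25 + 12 = day 37.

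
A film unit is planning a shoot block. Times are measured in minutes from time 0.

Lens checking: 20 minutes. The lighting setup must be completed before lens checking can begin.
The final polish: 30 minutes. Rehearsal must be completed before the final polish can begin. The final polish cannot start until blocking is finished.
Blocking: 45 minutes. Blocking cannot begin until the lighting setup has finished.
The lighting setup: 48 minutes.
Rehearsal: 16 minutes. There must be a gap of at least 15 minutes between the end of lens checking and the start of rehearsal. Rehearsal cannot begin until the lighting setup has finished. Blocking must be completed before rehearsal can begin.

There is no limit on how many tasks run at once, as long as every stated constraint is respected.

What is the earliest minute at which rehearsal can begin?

93

The lighting setup has no prerequisites, so it starts at minute 0 and finishes at minute 48.
Blocking waits on the lighting setup (finishes minute 48), so it starts at minute 48 and finishes at 48 + 45 = minute 93.
Lens checking waits on the lighting setup (finishes minute 48), so it starts at minute 48 and finishes at 48 + 20 = minute 68.
Rehearsal waits on lens checking (finishes minute 68, plus 15-minute gap → minute 83); the lighting setup (finishes minute 48); blocking (finishes minute 93). The latest of these is minute 93, which is the earliest rehearsal can start.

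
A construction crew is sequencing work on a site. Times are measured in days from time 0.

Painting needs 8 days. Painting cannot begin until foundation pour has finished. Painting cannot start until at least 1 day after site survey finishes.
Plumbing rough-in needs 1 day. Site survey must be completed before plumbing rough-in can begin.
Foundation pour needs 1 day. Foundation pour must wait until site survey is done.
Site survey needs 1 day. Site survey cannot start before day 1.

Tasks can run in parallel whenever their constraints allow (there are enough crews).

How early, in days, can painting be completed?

Site survey waits on its own release at day 1, so it starts at day 1 and finishes at 1 + 1 = day 2.
After site survey (finishes day 2), foundation pour can start at day 2 and finishes at day 3.
Painting has to wait for foundation pour (finishes day 3); site survey (finishes day 2, plus 1-day gap → day 3). The latest of these is day 3, so painting runs day 3 to 3 + 8 = day 11.

11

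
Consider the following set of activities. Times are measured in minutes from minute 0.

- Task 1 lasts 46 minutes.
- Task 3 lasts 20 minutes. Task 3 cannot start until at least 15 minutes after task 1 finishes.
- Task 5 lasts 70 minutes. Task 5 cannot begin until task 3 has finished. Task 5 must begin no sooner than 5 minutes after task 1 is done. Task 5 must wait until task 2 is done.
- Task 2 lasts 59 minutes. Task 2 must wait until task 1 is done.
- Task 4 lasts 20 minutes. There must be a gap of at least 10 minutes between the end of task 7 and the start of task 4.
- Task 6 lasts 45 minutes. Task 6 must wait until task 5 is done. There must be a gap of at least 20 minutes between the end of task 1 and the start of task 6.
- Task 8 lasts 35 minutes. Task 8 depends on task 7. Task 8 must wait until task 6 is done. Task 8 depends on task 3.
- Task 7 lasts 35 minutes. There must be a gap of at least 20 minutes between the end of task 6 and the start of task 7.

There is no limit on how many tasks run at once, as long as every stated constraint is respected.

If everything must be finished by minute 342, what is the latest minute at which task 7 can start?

272

To finish by minute 342, task 4 (duration 20) must start no later than minute 322.
Task 8 must finish by minute 342; it takes 35 minutes, so it must start by 342 − 35 = minute 307.
Task 7 must finish in time for task 4 (must start by minute 322, minus 10-minute gap → minute 312); task 8 (must start by minute 307). The tightest is minute 307, so task 7 must start by 307 − 35 = minute 272.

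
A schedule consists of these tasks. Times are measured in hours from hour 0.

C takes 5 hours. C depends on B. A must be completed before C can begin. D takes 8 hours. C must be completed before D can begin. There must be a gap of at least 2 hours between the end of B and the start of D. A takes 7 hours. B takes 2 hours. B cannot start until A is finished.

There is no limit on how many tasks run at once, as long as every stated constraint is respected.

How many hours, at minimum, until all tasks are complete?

22

A can start immediately at hour 0; it finishes at hour 7.
B waits on A (finishes hour 7), so it starts at hour 7 and finishes at 7 + 2 = hour 9.
C needs all of B (finishes hour 9); A (finishes hour 7). That puts its earliest start at hour 9; it finishes at 9 + 5 = hour 14.
D cannot start until C (finishes hour 14); B (finishes hour 9, plus 2-hour gap → hour 11). The controlling bound is hour 14, so D finishes at 14 + 8 = hour 22.
All tasks are finished once the last one completes. Finish times: A at 7, B at 9, C at 14, D at 22. The latest is hour 22.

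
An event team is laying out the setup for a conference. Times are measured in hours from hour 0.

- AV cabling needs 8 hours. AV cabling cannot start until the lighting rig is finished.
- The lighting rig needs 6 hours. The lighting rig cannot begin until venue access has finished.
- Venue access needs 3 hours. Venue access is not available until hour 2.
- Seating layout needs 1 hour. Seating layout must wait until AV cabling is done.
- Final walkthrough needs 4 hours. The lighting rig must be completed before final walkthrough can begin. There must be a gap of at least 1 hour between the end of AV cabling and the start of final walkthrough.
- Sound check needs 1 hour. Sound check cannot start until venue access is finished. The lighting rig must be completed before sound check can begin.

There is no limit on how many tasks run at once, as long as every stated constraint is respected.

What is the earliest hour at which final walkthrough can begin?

20

Venue access waits on its own release at hour 2, so it starts at hour 2 and finishes at 2 + 3 = hour 5.
The lighting rig cannot begin until venue access (finishes hour 5). It runs from hour 5 to 5 + 6 = hour 11.
After the lighting rig (finishes hour 11), AV cabling can start at hour 11 and finishes at hour 19.
Final walkthrough waits on the lighting rig (finishes hour 11); AV cabling (finishes hour 19, plus 1-hour gap → hour 20). The latest of these is hour 20, which is the earliest final walkthrough can start.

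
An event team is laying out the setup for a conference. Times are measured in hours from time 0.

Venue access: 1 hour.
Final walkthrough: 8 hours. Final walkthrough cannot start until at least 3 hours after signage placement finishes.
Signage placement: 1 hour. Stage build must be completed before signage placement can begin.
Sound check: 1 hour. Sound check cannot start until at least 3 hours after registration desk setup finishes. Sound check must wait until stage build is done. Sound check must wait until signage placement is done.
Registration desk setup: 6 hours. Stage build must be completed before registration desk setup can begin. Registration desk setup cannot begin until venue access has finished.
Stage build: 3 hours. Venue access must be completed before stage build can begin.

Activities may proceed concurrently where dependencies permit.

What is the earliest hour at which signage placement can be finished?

5

Venue access has no prerequisites, so it starts at hour 0 and finishes at hour 1.
After venue access (finishes hour 1), stage build can start at hour 1 and finishes at hour 4.
Signage placement waits on stage build (finishes hour 4), so it starts at hour 4 and finishes at 4 + 1 = hour 5.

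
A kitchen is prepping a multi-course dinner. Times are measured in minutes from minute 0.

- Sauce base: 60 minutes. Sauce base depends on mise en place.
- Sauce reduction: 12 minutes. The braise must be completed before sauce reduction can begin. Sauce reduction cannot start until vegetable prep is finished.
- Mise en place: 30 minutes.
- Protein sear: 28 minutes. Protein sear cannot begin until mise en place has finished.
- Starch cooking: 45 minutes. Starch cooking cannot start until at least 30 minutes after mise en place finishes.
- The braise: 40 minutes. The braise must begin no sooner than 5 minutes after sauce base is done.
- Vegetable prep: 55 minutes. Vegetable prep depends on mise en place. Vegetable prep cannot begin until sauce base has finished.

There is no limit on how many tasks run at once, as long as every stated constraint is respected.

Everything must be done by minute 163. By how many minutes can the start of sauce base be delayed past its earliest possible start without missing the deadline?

Mise en place has no prerequisites, so it starts at minute 0 and finishes at minute 30.
After mise en place (finishes minute 30), sauce base can start at minute 30 and finishes at minute 90.

Working backward from the deadline:
Sauce reduction must finish by minute 163; it takes 12 minutes, so it must start by 163 − 12 = minute 151.
The braise must finish before sauce reduction (must start by minute 151). With a 40-minute duration, the braise must start by 151 − 40 = minute 111.
Vegetable prep feeds into sauce reduction (must start by minute 151); so vegetable prep must finish by minute 151 and therefore start by minute 96.
For sauce base: the braise (must start by minute 111, minus 5-minute gap → minute 106); vegetable prep (must start by minute 96). The most restrictive is minute 96; with a 60-minute duration, sauce base must start by minute 36.
So sauce base can start as early as minute 30 and as late as minute 36, giving 36 − 30 = 6 minutes of slack.

6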